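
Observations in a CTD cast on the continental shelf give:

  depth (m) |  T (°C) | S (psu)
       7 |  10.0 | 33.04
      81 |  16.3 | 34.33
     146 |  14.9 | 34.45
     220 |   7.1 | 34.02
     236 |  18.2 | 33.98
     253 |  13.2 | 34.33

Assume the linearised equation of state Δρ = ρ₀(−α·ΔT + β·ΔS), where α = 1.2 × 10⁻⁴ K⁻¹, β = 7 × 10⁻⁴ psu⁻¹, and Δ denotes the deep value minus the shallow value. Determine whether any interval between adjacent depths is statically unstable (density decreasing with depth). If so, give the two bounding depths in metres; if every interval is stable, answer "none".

Evaluate Δρ/ρ₀ = −αΔT + βΔS across each adjacent pair:
  7–81 m: −αΔT+βΔS = −(1.2 × 10⁻⁴)(+6.3)+(7 × 10⁻⁴)(+1.29) = 1.5 × 10⁻⁴ → stable
  81–146 m: −αΔT+βΔS = −(1.2 × 10⁻⁴)(-1.4)+(7 × 10⁻⁴)(+0.12) = 2.5 × 10⁻⁴ → stable
  146–220 m: −αΔT+βΔS = −(1.2 × 10⁻⁴)(-7.8)+(7 × 10⁻⁴)(-0.43) = 6.3 × 10⁻⁴ → stable
  220–236 m: −αΔT+βΔS = −(1.2 × 10⁻⁴)(+11.1)+(7 × 10⁻⁴)(-0.04) = -1.4 × 10⁻³ → UNSTABLE
  236–253 m: −αΔT+βΔS = −(1.2 × 10⁻⁴)(-5.0)+(7 × 10⁻⁴)(+0.35) = 8.5 × 10⁻⁴ → stable
The 220–236 m interval has Δρ < 0: lighter water underlies denser water.

220–236 m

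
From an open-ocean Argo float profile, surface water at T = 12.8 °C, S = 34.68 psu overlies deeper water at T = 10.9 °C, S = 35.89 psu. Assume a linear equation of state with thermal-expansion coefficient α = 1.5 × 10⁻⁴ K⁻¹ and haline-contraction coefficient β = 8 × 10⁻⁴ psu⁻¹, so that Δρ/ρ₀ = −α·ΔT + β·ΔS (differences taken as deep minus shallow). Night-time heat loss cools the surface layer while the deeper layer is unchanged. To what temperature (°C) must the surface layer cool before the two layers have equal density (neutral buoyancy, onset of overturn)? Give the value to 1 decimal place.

4.4 °C

Neutral buoyancy requires Δρ = 0, i.e. −α(T_deep − T_surf′) + β(S_deep − S_surf) = 0.
T_surf′ = T_deep − (β/α)·ΔS = 10.9 − (8 × 10⁻⁴/1.5 × 10⁻⁴)·(+1.21) = 4.447 °C.
Cooling required: 12.8 − (4.447) = 8.353 °C.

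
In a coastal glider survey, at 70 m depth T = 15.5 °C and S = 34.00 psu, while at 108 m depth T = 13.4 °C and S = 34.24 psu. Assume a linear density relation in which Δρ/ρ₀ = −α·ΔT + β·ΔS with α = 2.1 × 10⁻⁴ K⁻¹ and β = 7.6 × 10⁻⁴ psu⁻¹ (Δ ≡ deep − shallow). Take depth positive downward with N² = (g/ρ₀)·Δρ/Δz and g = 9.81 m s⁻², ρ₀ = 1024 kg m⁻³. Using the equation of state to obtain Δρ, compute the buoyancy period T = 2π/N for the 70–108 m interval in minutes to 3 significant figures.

8.25 min

ΔT = -2.1 K, ΔS = +0.24 psu (deep − shallow).
Δρ/ρ₀ = −αΔT + βΔS = 4.41 × 10⁻⁴ + 1.824 × 10⁻⁴ = 6.234 × 10⁻⁴, so Δρ ≈ 0.6384 kg m⁻³.
N² = (g/ρ₀)·Δρ/Δz = g·(Δρ/ρ₀)/Δz = 9.81 × 6.234 × 10⁻⁴ / 38 = 1.6094 × 10⁻⁴ s⁻².
N = √(1.6094 × 10⁻⁴) = 0.012686 rad s⁻¹ → T = 2π/N = 495.28 s = 8.2547 min ≈ 8.25 min.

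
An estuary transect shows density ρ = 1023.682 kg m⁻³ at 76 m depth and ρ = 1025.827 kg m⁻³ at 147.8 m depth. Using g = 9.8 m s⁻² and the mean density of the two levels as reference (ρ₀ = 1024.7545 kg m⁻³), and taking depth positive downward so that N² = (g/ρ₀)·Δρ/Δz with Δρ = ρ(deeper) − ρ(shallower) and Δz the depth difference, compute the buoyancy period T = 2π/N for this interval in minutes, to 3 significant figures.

6.20 min

Δρ = 1025.827 − 1023.682 = 2.145 kg m⁻³ over Δz = 147.8 − 76 = 71.8 m.
N² = (9.8/1024.7545) × (2.145/71.8) = 2.8570 × 10⁻⁴ s⁻².
N = √(2.8570 × 10⁻⁴) = 0.016903 rad s⁻¹, so T = 2π/N = 371.72 s = 6.1953 min ≈ 6.20 min.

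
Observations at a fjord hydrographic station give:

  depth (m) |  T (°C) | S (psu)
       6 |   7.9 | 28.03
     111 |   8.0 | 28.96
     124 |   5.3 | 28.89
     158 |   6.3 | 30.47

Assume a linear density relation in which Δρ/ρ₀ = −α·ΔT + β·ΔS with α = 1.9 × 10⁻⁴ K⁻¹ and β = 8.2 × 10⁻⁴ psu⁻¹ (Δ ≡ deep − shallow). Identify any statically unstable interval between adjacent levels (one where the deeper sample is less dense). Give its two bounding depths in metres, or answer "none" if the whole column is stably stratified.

Evaluate Δρ/ρ₀ = −αΔT + βΔS across each adjacent pair:
  6–111 m: −αΔT+βΔS = −(1.9 × 10⁻⁴)(+0.1)+(8.2 × 10⁻⁴)(+0.93) = 7.4 × 10⁻⁴ → stable
  111–124 m: −αΔT+βΔS = −(1.9 × 10⁻⁴)(-2.7)+(8.2 × 10⁻⁴)(-0.07) = 4.6 × 10⁻⁴ → stable
  124–158 m: −αΔT+βΔS = −(1.9 × 10⁻⁴)(+1.0)+(8.2 × 10⁻⁴)(+1.58) = 1.1 × 10⁻³ → stable
Every interval has Δρ > 0: the column is stably stratified throughout.

none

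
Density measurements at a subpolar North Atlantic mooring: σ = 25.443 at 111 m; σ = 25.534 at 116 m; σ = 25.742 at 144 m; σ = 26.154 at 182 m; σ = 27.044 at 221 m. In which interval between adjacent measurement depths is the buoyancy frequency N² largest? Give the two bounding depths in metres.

182–221 m

Compute the density gradient over each adjacent pair:
  111–116 m: Δρ/Δz = 0.091/5 = 0.018 kg m⁻⁴
  116–144 m: Δρ/Δz = 0.208/28 = 7.4 × 10⁻³ kg m⁻⁴
  144–182 m: Δρ/Δz = 0.412/38 = 0.011 kg m⁻⁴
  182–221 m: Δρ/Δz = 0.890/39 = 0.023 kg m⁻⁴
The largest gradient is in the 182–221 m interval — the pycnocline.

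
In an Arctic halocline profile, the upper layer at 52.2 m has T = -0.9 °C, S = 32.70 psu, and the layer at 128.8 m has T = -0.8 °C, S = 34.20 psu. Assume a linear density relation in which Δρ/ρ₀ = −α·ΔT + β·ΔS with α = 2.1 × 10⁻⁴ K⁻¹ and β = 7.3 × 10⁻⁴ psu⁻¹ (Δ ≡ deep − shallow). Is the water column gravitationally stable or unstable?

stable

ΔT = -0.8 − -0.9 = +0.1 K and ΔS = 34.20 − 32.70 = +1.50 psu (deep − shallow).
−αΔT = -2.10 × 10⁻⁵; βΔS = 1.095 × 10⁻³; sum Δρ/ρ₀ = 1.074 × 10⁻³.
Δρ/ρ₀ > 0, so Δρ > 0: deeper water is denser → statically stable.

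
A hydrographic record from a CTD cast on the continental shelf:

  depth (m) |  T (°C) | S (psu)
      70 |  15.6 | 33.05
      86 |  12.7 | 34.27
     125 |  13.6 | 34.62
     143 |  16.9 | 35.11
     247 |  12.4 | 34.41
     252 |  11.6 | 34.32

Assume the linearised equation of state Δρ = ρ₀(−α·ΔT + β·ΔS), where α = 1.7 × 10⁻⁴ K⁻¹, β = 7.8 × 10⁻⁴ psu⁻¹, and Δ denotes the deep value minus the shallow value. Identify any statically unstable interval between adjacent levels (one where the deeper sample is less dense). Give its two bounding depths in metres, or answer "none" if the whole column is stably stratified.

125–143 m

Evaluate Δρ/ρ₀ = −αΔT + βΔS across each adjacent pair:
  70–86 m: −αΔT+βΔS = −(1.7 × 10⁻⁴)(-2.9)+(7.8 × 10⁻⁴)(+1.22) = 1.4 × 10⁻³ → stable
  86–125 m: −αΔT+βΔS = −(1.7 × 10⁻⁴)(+0.9)+(7.8 × 10⁻⁴)(+0.35) = 1.2 × 10⁻⁴ → stable
  125–143 m: −αΔT+βΔS = −(1.7 × 10⁻⁴)(+3.3)+(7.8 × 10⁻⁴)(+0.49) = -1.8 × 10⁻⁴ → UNSTABLE
  143–247 m: −αΔT+βΔS = −(1.7 × 10⁻⁴)(-4.5)+(7.8 × 10⁻⁴)(-0.70) = 2.2 × 10⁻⁴ → stable
  247–252 m: −αΔT+βΔS = −(1.7 × 10⁻⁴)(-0.8)+(7.8 × 10⁻⁴)(-0.09) = 6.6 × 10⁻⁵ → stable
The 125–143 m interval has Δρ < 0: lighter water underlies denser water.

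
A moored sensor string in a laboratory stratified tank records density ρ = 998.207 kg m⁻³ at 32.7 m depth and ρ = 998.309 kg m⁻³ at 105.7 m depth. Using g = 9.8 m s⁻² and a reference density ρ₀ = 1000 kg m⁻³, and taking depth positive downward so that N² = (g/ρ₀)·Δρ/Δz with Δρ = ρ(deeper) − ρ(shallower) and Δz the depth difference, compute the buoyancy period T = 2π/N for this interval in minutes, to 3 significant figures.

Δρ = 998.309 − 998.207 = 0.102 kg m⁻³ over Δz = 105.7 − 32.7 = 73 m.
N² = (9.8/1000) × (0.102/73) = 1.3693 × 10⁻⁵ s⁻².
N = √(1.3693 × 10⁻⁵) = 3.7004 × 10⁻³ rad s⁻¹, so T = 2π/N = 1.6980 × 10³ s = 28.300 min ≈ 28.3 min.

28.3 min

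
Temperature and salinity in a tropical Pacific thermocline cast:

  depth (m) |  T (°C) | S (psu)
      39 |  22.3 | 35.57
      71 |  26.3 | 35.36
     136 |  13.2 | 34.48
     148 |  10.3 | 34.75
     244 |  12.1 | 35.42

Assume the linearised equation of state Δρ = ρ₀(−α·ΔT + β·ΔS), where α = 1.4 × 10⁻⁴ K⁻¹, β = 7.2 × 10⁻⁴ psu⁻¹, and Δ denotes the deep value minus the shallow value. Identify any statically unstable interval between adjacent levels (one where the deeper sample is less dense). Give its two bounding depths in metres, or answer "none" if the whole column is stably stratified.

Evaluate Δρ/ρ₀ = −αΔT + βΔS across each adjacent pair:
  39–71 m: −αΔT+βΔS = −(1.4 × 10⁻⁴)(+4.0)+(7.2 × 10⁻⁴)(-0.21) = -7.1 × 10⁻⁴ → UNSTABLE
  71–136 m: −αΔT+βΔS = −(1.4 × 10⁻⁴)(-13.1)+(7.2 × 10⁻⁴)(-0.88) = 1.2 × 10⁻³ → stable
  136–148 m: −αΔT+βΔS = −(1.4 × 10⁻⁴)(-2.9)+(7.2 × 10⁻⁴)(+0.27) = 6.0 × 10⁻⁴ → stable
  148–244 m: −αΔT+βΔS = −(1.4 × 10⁻⁴)(+1.8)+(7.2 × 10⁻⁴)(+0.67) = 2.3 × 10⁻⁴ → stable
The 39–71 m interval has Δρ < 0: lighter water underlies denser water.

39–71 m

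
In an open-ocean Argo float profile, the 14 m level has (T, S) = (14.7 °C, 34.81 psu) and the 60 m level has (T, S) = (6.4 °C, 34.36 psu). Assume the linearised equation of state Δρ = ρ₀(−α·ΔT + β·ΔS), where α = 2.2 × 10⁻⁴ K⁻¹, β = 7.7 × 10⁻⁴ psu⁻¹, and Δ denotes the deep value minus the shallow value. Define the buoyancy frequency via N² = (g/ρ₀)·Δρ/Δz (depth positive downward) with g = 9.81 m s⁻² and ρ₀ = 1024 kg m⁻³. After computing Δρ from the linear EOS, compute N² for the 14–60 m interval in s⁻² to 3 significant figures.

3.16 × 10⁻⁴ s⁻²

ΔT = -8.3 K, ΔS = -0.45 psu (deep − shallow).
Δρ/ρ₀ = −αΔT + βΔS = 1.826 × 10⁻³ − 3.465 × 10⁻⁴ = 1.4795 × 10⁻³, so Δρ ≈ 1.515 kg m⁻³.
N² = (g/ρ₀)·Δρ/Δz = g·(Δρ/ρ₀)/Δz = 9.81 × 1.4795 × 10⁻³ / 46 = 3.1552 × 10⁻⁴ s⁻² ≈ 3.16 × 10⁻⁴ s⁻².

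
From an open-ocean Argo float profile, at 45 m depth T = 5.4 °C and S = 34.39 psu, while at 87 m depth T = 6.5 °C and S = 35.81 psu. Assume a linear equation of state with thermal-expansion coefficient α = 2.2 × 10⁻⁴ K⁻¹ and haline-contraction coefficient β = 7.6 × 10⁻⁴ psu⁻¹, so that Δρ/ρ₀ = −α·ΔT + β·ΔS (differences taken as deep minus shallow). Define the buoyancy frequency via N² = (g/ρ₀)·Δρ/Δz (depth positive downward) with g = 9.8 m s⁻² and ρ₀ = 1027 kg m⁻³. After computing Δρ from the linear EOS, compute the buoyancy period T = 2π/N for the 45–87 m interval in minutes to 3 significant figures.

7.49 min

ΔT = +1.1 K, ΔS = +1.42 psu (deep − shallow).
Δρ/ρ₀ = −αΔT + βΔS = -2.42 × 10⁻⁴ + 1.0792 × 10⁻³ = 8.372 × 10⁻⁴, so Δρ ≈ 0.8598 kg m⁻³.
N² = (g/ρ₀)·Δρ/Δz = g·(Δρ/ρ₀)/Δz = 9.8 × 8.372 × 10⁻⁴ / 42 = 1.9535 × 10⁻⁴ s⁻².
N = √(1.9535 × 10⁻⁴) = 0.013977 rad s⁻¹ → T = 2π/N = 449.54 s = 7.4923 min ≈ 7.49 min.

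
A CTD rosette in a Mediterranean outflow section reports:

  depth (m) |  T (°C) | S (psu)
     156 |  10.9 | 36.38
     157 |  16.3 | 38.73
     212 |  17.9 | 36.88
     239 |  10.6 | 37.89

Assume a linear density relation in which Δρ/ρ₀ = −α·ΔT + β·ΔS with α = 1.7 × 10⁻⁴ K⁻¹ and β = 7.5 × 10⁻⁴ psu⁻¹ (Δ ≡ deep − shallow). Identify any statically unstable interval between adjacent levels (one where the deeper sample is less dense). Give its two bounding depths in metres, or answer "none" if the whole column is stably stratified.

157–212 m

Evaluate Δρ/ρ₀ = −αΔT + βΔS across each adjacent pair:
  156–157 m: −αΔT+βΔS = −(1.7 × 10⁻⁴)(+5.4)+(7.5 × 10⁻⁴)(+2.35) = 8.4 × 10⁻⁴ → stable
  157–212 m: −αΔT+βΔS = −(1.7 × 10⁻⁴)(+1.6)+(7.5 × 10⁻⁴)(-1.85) = -1.7 × 10⁻³ → UNSTABLE
  212–239 m: −αΔT+βΔS = −(1.7 × 10⁻⁴)(-7.3)+(7.5 × 10⁻⁴)(+1.01) = 2.0 × 10⁻³ → stable
The 157–212 m interval has Δρ < 0: lighter water underlies denser water.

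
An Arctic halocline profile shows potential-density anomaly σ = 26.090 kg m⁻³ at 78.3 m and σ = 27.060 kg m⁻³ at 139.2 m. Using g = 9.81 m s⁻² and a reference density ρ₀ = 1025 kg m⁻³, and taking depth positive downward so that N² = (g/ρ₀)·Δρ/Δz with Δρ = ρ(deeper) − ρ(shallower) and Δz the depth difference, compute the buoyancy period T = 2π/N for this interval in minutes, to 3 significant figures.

Δρ = 1027.060 − 1026.090 = 0.970 kg m⁻³ over Δz = 139.2 − 78.3 = 60.9 m.
N² = (9.81/1025) × (0.970/60.9) = 1.5244 × 10⁻⁴ s⁻².
N = √(1.5244 × 10⁻⁴) = 0.012347 rad s⁻¹, so T = 2π/N = 508.88 s = 8.4813 min ≈ 8.48 min.
A positive N² confirms static stability across the interval.

8.48 min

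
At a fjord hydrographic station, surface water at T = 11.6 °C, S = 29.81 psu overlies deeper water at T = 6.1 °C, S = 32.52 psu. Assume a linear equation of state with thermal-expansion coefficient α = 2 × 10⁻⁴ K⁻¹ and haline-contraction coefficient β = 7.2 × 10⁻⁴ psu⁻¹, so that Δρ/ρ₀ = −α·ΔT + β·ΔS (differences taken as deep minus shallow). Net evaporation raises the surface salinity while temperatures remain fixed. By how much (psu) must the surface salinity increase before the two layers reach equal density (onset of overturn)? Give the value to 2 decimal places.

4.24 psu

Neutral buoyancy requires −α(T_deep − T_surf) + β(S_deep − S_surf′) = 0.
S_surf′ = S_deep − (α/β)·ΔT = 32.52 − (2 × 10⁻⁴/7.2 × 10⁻⁴)·(-5.5) = 34.0478 psu.
Increase required: 34.0478 − 29.81 = 4.2378 psu.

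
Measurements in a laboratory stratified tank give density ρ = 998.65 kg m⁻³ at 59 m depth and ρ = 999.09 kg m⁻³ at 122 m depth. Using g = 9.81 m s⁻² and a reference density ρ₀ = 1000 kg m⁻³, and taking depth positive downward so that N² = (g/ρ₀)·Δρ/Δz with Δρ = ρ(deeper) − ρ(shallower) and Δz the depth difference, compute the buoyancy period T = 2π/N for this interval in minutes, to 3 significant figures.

12.7 min

Δρ = 999.09 − 998.65 = 0.44 kg m⁻³ over Δz = 122 − 59 = 63 m.
N² = (9.81/1000) × (0.44/63) = 6.8514 × 10⁻⁵ s⁻².
N = √(6.8514 × 10⁻⁵) = 8.2773 × 10⁻³ rad s⁻¹, so T = 2π/N = 759.09 s = 12.652 min ≈ 12.7 min.
Since Δρ > 0 the layer is stably stratified.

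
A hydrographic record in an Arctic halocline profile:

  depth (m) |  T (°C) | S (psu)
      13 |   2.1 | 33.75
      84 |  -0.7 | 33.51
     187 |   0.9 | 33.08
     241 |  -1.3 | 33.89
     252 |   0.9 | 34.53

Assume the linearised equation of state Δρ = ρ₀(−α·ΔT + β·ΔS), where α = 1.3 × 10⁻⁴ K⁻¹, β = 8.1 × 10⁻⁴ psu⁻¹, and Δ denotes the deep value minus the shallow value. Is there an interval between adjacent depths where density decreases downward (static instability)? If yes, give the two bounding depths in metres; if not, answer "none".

84–187 m

Evaluate Δρ/ρ₀ = −αΔT + βΔS across each adjacent pair:
  13–84 m: −αΔT+βΔS = −(1.3 × 10⁻⁴)(-2.8)+(8.1 × 10⁻⁴)(-0.24) = 1.7 × 10⁻⁴ → stable
  84–187 m: −αΔT+βΔS = −(1.3 × 10⁻⁴)(+1.6)+(8.1 × 10⁻⁴)(-0.43) = -5.6 × 10⁻⁴ → UNSTABLE
  187–241 m: −αΔT+βΔS = −(1.3 × 10⁻⁴)(-2.2)+(8.1 × 10⁻⁴)(+0.81) = 9.4 × 10⁻⁴ → stable
  241–252 m: −αΔT+βΔS = −(1.3 × 10⁻⁴)(+2.2)+(8.1 × 10⁻⁴)(+0.64) = 2.3 × 10⁻⁴ → stable
The 84–187 m interval has Δρ < 0: lighter water underlies denser water.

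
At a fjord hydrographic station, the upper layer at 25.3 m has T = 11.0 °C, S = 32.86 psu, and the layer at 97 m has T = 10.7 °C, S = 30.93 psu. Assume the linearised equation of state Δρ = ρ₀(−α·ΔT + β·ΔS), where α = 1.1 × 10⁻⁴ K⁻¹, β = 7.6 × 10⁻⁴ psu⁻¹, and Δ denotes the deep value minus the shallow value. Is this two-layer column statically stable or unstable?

ΔT = 10.7 − 11.0 = -0.3 K and ΔS = 30.93 − 32.86 = -1.93 psu (deep − shallow).
−αΔT = 3.30 × 10⁻⁵; βΔS = -1.4668 × 10⁻³; sum Δρ/ρ₀ = -1.4338 × 10⁻³.
Δρ/ρ₀ < 0, so Δρ < 0: deeper water is lighter → statically unstable; the column would overturn.

unstable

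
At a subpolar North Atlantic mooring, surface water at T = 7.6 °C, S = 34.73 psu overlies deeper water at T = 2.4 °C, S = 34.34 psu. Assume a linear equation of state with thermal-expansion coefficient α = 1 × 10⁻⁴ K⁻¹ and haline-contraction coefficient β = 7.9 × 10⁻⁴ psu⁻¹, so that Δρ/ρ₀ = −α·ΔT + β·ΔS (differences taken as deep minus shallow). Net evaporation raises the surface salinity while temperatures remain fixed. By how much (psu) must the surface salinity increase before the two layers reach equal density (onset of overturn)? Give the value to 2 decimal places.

Neutral buoyancy requires −α(T_deep − T_surf) + β(S_deep − S_surf′) = 0.
S_surf′ = S_deep − (α/β)·ΔT = 34.34 − (1 × 10⁻⁴/7.9 × 10⁻⁴)·(-5.2) = 34.9982 psu.
Increase required: 34.9982 − 34.73 = 0.2682 psu.

0.27 psu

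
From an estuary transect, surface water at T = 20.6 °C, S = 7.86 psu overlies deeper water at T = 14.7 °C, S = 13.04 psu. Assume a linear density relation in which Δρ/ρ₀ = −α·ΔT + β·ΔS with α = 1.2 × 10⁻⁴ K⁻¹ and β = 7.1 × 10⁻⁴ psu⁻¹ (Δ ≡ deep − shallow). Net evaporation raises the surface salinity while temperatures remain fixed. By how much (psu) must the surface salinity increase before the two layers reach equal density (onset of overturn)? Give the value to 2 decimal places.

6.18 psu

Neutral buoyancy requires −α(T_deep − T_surf) + β(S_deep − S_surf′) = 0.
S_surf′ = S_deep − (α/β)·ΔT = 13.04 − (1.2 × 10⁻⁴/7.1 × 10⁻⁴)·(-5.9) = 14.0372 psu.
Increase required: 14.0372 − 7.86 = 6.1772 psu.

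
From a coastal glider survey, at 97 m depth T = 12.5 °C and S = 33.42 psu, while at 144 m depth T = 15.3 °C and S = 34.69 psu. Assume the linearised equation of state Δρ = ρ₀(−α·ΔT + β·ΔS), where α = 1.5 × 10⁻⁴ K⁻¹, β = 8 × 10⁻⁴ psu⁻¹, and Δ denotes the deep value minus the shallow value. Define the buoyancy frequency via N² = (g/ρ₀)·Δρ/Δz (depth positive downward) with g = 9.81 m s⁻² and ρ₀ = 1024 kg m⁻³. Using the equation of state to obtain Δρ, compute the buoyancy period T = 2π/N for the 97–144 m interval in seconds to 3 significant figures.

563 s

ΔT = +2.8 K, ΔS = +1.27 psu (deep − shallow).
Δρ/ρ₀ = −αΔT + βΔS = -4.20 × 10⁻⁴ + 1.016 × 10⁻³ = 5.96 × 10⁻⁴, so Δρ ≈ 0.6103 kg m⁻³.
N² = (g/ρ₀)·Δρ/Δz = g·(Δρ/ρ₀)/Δz = 9.81 × 5.96 × 10⁻⁴ / 47 = 1.2440 × 10⁻⁴ s⁻².
N = √(1.2440 × 10⁻⁴) = 0.011153 rad s⁻¹ → T = 2π/N = 563.36 s ≈ 563 s.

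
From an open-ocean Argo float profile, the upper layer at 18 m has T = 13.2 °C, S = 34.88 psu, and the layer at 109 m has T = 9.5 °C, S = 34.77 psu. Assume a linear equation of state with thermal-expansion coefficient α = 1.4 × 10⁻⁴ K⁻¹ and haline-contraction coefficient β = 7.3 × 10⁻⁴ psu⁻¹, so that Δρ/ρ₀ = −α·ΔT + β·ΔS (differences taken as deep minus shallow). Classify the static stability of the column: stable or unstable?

stable

ΔT = 9.5 − 13.2 = -3.7 K and ΔS = 34.77 − 34.88 = -0.11 psu (deep − shallow).
−αΔT = 5.18 × 10⁻⁴; βΔS = -8.03 × 10⁻⁵; sum Δρ/ρ₀ = 4.377 × 10⁻⁴.
Δρ/ρ₀ > 0, so Δρ > 0: deeper water is denser → statically stable.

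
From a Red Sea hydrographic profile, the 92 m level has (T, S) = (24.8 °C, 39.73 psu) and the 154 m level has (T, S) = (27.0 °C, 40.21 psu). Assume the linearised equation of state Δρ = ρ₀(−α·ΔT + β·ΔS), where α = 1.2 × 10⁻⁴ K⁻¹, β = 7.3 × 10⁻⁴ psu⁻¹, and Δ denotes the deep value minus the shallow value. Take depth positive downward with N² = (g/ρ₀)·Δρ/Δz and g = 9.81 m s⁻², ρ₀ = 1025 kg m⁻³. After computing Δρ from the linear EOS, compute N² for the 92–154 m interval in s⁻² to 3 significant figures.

1.37 × 10⁻⁵ s⁻²

ΔT = +2.2 K, ΔS = +0.48 psu (deep − shallow).
Δρ/ρ₀ = −αΔT + βΔS = -2.64 × 10⁻⁴ + 3.504 × 10⁻⁴ = 8.64 × 10⁻⁵, so Δρ ≈ 0.08856 kg m⁻³.
N² = (g/ρ₀)·Δρ/Δz = g·(Δρ/ρ₀)/Δz = 9.81 × 8.64 × 10⁻⁵ / 62 = 1.3671 × 10⁻⁵ s⁻² ≈ 1.37 × 10⁻⁵ s⁻².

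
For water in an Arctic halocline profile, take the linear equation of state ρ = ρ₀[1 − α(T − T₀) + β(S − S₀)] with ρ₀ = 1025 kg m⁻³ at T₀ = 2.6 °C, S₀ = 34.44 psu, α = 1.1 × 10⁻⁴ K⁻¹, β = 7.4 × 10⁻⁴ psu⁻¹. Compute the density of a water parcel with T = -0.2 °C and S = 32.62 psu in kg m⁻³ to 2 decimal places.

1023.94 kg m⁻³

T − T₀ = -2.8 K, S − S₀ = -1.82 psu.
Bracket = 1 − α·(-2.8) + β·(-1.82) = 1 + (-1.0388 × 10⁻³) = 0.9989612.
ρ = 1025 × 0.9989612 = 1023.94 kg m⁻³.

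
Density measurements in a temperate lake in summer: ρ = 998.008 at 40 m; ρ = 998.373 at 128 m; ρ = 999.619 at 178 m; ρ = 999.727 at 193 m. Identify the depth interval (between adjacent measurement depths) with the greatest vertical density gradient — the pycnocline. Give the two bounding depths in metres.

Compute the density gradient over each adjacent pair:
  40–128 m: Δρ/Δz = 0.365/88 = 4.1 × 10⁻³ kg m⁻⁴
  128–178 m: Δρ/Δz = 1.246/50 = 0.025 kg m⁻⁴
  178–193 m: Δρ/Δz = 0.108/15 = 7.2 × 10⁻³ kg m⁻⁴
The largest gradient is in the 128–178 m interval — the pycnocline.

128–178 m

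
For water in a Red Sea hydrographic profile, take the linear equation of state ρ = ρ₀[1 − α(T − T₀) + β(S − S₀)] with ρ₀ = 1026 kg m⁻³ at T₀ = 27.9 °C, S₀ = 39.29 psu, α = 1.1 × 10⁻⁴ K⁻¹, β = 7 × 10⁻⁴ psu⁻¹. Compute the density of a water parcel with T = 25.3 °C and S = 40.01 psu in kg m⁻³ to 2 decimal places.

T − T₀ = -2.6 K, S − S₀ = +0.72 psu.
Bracket = 1 − α·(-2.6) + β·(+0.72) = 1 + (7.90 × 10⁻⁴) = 1.0007900.
ρ = 1026 × 1.0007900 = 1026.81 kg m⁻³.

1026.81 kg m⁻³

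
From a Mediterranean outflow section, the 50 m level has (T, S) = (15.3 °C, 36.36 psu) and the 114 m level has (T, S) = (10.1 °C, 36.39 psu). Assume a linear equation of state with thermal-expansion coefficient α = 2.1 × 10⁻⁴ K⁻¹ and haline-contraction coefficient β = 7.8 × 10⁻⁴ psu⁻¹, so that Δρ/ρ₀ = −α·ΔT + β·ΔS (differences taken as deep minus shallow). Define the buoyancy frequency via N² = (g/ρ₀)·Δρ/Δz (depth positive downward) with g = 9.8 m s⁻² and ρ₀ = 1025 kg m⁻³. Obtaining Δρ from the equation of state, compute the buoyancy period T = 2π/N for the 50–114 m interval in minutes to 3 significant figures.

8.01 min

ΔT = -5.2 K, ΔS = +0.03 psu (deep − shallow).
Δρ/ρ₀ = −αΔT + βΔS = 1.092 × 10⁻³ + 2.34 × 10⁻⁵ = 1.1154 × 10⁻³, so Δρ ≈ 1.143 kg m⁻³.
N² = (g/ρ₀)·Δρ/Δz = g·(Δρ/ρ₀)/Δz = 9.8 × 1.1154 × 10⁻³ / 64 = 1.7080 × 10⁻⁴ s⁻².
N = √(1.7080 × 10⁻⁴) = 0.013069 rad s⁻¹ → T = 2π/N = 480.77 s = 8.0128 min ≈ 8.01 min.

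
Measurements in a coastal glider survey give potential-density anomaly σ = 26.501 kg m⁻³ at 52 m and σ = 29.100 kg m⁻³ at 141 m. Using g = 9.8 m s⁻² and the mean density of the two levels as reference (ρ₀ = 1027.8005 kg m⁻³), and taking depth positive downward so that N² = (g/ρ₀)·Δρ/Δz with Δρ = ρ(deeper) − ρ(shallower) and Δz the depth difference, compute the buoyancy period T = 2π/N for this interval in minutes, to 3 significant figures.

Δρ = 1029.100 − 1026.501 = 2.599 kg m⁻³ over Δz = 141 − 52 = 89 m.
N² = (9.8/1027.8005) × (2.599/89) = 2.7844 × 10⁻⁴ s⁻².
N = √(2.7844 × 10⁻⁴) = 0.016687 rad s⁻¹, so T = 2π/N = 376.53 s = 6.2755 min ≈ 6.28 min.

6.28 min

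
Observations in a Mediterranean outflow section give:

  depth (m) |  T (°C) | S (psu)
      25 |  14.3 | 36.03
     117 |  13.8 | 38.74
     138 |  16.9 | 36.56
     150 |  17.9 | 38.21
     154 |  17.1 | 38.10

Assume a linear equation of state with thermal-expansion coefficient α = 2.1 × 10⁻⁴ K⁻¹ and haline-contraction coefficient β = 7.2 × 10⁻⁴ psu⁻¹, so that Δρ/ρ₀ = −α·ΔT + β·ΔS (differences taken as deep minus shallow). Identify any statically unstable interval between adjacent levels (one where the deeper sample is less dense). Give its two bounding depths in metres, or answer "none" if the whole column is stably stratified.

Evaluate Δρ/ρ₀ = −αΔT + βΔS across each adjacent pair:
  25–117 m: −αΔT+βΔS = −(2.1 × 10⁻⁴)(-0.5)+(7.2 × 10⁻⁴)(+2.71) = 2.1 × 10⁻³ → stable
  117–138 m: −αΔT+βΔS = −(2.1 × 10⁻⁴)(+3.1)+(7.2 × 10⁻⁴)(-2.18) = -2.2 × 10⁻³ → UNSTABLE
  138–150 m: −αΔT+βΔS = −(2.1 × 10⁻⁴)(+1.0)+(7.2 × 10⁻⁴)(+1.65) = 9.8 × 10⁻⁴ → stable
  150–154 m: −αΔT+βΔS = −(2.1 × 10⁻⁴)(-0.8)+(7.2 × 10⁻⁴)(-0.11) = 8.9 × 10⁻⁵ → stable
The 117–138 m interval has Δρ < 0: lighter water underlies denser water.

117–138 m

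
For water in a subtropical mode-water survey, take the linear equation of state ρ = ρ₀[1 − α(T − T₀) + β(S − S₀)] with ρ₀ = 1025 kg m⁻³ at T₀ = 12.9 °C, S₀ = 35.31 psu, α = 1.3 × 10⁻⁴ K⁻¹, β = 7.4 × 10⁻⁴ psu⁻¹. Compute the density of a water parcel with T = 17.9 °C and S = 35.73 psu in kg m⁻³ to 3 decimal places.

1024.652 kg m⁻³

T − T₀ = +5.0 K, S − S₀ = +0.42 psu.
Bracket = 1 − α·(+5.0) + β·(+0.42) = 1 + (-3.392 × 10⁻⁴) = 0.9996608.
ρ = 1025 × 0.9996608 = 1024.652 kg m⁻³.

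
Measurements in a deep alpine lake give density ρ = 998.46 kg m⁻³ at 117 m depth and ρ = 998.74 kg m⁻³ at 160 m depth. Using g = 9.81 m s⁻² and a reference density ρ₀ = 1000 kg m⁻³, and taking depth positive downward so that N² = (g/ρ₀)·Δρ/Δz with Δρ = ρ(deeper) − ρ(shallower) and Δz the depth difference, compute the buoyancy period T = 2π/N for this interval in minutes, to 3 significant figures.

13.1 min

Δρ = 998.74 − 998.46 = 0.28 kg m⁻³ over Δz = 160 − 117 = 43 m.
N² = (9.81/1000) × (0.28/43) = 6.3879 × 10⁻⁵ s⁻².
N = √(6.3879 × 10⁻⁵) = 7.9924 × 10⁻³ rad s⁻¹, so T = 2π/N = 786.15 s = 13.102 min ≈ 13.1 min.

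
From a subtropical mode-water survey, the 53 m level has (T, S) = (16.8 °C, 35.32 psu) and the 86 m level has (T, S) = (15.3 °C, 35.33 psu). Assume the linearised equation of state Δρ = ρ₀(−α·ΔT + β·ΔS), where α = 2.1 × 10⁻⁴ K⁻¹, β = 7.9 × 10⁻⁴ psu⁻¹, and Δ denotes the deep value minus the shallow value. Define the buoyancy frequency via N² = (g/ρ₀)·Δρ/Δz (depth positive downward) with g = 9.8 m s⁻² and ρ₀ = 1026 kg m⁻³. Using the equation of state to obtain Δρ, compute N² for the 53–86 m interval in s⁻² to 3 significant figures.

ΔT = -1.5 K, ΔS = +0.01 psu (deep − shallow).
Δρ/ρ₀ = −αΔT + βΔS = 3.15 × 10⁻⁴ + 7.90 × 10⁻⁶ = 3.229 × 10⁻⁴, so Δρ ≈ 0.3313 kg m⁻³.
N² = (g/ρ₀)·Δρ/Δz = g·(Δρ/ρ₀)/Δz = 9.8 × 3.229 × 10⁻⁴ / 33 = 9.5892 × 10⁻⁵ s⁻² ≈ 9.59 × 10⁻⁵ s⁻².

9.59 × 10⁻⁵ s⁻²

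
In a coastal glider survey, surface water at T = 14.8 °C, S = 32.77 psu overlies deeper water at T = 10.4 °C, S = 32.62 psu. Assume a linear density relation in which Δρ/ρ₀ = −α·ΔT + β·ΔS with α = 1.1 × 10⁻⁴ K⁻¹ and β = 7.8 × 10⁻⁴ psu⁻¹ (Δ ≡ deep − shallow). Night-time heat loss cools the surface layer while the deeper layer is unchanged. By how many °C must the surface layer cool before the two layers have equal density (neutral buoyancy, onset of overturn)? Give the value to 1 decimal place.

3.3 °C

Neutral buoyancy requires Δρ = 0, i.e. −α(T_deep − T_surf′) + β(S_deep − S_surf) = 0.
T_surf′ = T_deep − (β/α)·ΔS = 10.4 − (7.8 × 10⁻⁴/1.1 × 10⁻⁴)·(-0.15) = 11.464 °C.
Cooling required: 14.8 − (11.464) = 3.336 °C.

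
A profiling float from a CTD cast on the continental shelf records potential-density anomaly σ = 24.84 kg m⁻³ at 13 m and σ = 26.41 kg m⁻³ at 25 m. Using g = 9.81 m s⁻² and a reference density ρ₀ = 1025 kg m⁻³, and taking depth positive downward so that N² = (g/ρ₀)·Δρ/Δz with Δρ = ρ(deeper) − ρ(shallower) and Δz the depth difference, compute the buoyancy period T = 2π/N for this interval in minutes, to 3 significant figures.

Δρ = 1026.41 − 1024.84 = 1.57 kg m⁻³ over Δz = 25 − 13 = 12 m.
N² = (9.81/1025) × (1.57/12) = 1.2522 × 10⁻³ s⁻².
N = √(1.2522 × 10⁻³) = 0.035386 rad s⁻¹, so T = 2π/N = 177.56 s = 2.9593 min ≈ 2.96 min.

2.96 min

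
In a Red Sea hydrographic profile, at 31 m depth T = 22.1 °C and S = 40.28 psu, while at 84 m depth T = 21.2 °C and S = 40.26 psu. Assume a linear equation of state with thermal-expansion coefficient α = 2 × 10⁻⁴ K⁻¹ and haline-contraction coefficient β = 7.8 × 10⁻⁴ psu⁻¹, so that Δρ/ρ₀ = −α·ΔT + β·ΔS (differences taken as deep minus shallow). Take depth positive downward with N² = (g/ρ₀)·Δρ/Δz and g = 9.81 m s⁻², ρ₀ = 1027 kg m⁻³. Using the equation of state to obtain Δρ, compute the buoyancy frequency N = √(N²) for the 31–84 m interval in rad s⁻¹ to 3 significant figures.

ΔT = -0.9 K, ΔS = -0.02 psu (deep − shallow).
Δρ/ρ₀ = −αΔT + βΔS = 1.80 × 10⁻⁴ − 1.56 × 10⁻⁵ = 1.644 × 10⁻⁴, so Δρ ≈ 0.1688 kg m⁻³.
N² = (g/ρ₀)·Δρ/Δz = g·(Δρ/ρ₀)/Δz = 9.81 × 1.644 × 10⁻⁴ / 53 = 3.0430 × 10⁻⁵ s⁻².
N = √(3.0430 × 10⁻⁵) = 5.5163 × 10⁻³ rad s⁻¹ ≈ 5.52 × 10⁻³ rad s⁻¹.

5.52 × 10⁻³ rad s⁻¹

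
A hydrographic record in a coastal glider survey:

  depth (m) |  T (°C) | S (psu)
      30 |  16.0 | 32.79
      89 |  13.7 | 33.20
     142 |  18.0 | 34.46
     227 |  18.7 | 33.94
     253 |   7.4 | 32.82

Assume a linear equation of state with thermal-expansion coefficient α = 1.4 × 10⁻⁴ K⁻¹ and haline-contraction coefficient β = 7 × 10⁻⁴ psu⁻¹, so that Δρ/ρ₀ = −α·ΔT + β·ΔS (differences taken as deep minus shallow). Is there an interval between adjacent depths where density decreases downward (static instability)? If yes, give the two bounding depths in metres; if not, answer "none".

Evaluate Δρ/ρ₀ = −αΔT + βΔS across each adjacent pair:
  30–89 m: −αΔT+βΔS = −(1.4 × 10⁻⁴)(-2.3)+(7 × 10⁻⁴)(+0.41) = 6.1 × 10⁻⁴ → stable
  89–142 m: −αΔT+βΔS = −(1.4 × 10⁻⁴)(+4.3)+(7 × 10⁻⁴)(+1.26) = 2.8 × 10⁻⁴ → stable
  142–227 m: −αΔT+βΔS = −(1.4 × 10⁻⁴)(+0.7)+(7 × 10⁻⁴)(-0.52) = -4.6 × 10⁻⁴ → UNSTABLE
  227–253 m: −αΔT+βΔS = −(1.4 × 10⁻⁴)(-11.3)+(7 × 10⁻⁴)(-1.12) = 8.0 × 10⁻⁴ → stable
The 142–227 m interval has Δρ < 0: lighter water underlies denser water.

142–227 m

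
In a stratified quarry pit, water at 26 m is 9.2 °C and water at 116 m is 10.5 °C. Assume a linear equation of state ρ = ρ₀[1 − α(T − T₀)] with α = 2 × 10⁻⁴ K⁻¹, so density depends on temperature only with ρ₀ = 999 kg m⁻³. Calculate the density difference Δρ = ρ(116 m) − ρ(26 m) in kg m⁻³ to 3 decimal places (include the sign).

-0.260 kg m⁻³

ΔT = +1.3 K, Δρ/ρ₀ = −αΔT = -2.60 × 10⁻⁴.
Δρ = 999 × (-2.60 × 10⁻⁴) = -0.260 kg m⁻³.
Negative Δρ: lighter below, statically unstable.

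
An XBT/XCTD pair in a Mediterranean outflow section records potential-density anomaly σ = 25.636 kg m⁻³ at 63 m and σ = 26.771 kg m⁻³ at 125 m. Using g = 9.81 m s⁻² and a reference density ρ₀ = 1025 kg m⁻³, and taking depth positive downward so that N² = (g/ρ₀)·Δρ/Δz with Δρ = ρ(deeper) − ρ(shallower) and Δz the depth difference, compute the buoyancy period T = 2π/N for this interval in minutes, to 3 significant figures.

Δρ = 1026.771 − 1025.636 = 1.135 kg m⁻³ over Δz = 125 − 63 = 62 m.
N² = (9.81/1025) × (1.135/62) = 1.7521 × 10⁻⁴ s⁻².
N = √(1.7521 × 10⁻⁴) = 0.013237 rad s⁻¹, so T = 2π/N = 474.67 s = 7.9112 min ≈ 7.91 min.

7.91 min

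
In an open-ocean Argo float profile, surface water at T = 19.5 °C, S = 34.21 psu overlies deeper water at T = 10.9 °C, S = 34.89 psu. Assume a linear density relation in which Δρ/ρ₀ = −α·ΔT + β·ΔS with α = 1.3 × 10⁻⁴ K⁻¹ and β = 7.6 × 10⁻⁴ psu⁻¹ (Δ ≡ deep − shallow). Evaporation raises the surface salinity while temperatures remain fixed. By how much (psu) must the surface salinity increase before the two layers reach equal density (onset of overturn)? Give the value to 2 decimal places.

Neutral buoyancy requires −α(T_deep − T_surf) + β(S_deep − S_surf′) = 0.
S_surf′ = S_deep − (α/β)·ΔT = 34.89 − (1.3 × 10⁻⁴/7.6 × 10⁻⁴)·(-8.6) = 36.3611 psu.
Increase required: 36.3611 − 34.21 = 2.1511 psu.

2.15 psu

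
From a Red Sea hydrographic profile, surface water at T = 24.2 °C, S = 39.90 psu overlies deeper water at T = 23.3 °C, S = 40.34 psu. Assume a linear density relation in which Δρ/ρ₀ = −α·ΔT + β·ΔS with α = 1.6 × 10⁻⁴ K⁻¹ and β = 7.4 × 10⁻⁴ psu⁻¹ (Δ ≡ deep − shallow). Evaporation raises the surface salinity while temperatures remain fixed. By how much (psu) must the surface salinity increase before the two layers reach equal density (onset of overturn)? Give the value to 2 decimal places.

Neutral buoyancy requires −α(T_deep − T_surf) + β(S_deep − S_surf′) = 0.
S_surf′ = S_deep − (α/β)·ΔT = 40.34 − (1.6 × 10⁻⁴/7.4 × 10⁻⁴)·(-0.9) = 40.5346 psu.
Increase required: 40.5346 − 39.90 = 0.6346 psu.

0.63 psu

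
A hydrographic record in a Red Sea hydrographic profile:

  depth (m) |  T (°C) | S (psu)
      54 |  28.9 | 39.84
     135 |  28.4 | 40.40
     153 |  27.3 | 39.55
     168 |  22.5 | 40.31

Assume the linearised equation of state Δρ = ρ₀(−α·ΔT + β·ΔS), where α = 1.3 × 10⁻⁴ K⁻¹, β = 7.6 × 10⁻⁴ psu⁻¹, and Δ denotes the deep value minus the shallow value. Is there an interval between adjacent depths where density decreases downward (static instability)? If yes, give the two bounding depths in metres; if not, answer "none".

Evaluate Δρ/ρ₀ = −αΔT + βΔS across each adjacent pair:
  54–135 m: −αΔT+βΔS = −(1.3 × 10⁻⁴)(-0.5)+(7.6 × 10⁻⁴)(+0.56) = 4.9 × 10⁻⁴ → stable
  135–153 m: −αΔT+βΔS = −(1.3 × 10⁻⁴)(-1.1)+(7.6 × 10⁻⁴)(-0.85) = -5.0 × 10⁻⁴ → UNSTABLE
  153–168 m: −αΔT+βΔS = −(1.3 × 10⁻⁴)(-4.8)+(7.6 × 10⁻⁴)(+0.76) = 1.2 × 10⁻³ → stable
The 135–153 m interval has Δρ < 0: lighter water underlies denser water.

135–153 m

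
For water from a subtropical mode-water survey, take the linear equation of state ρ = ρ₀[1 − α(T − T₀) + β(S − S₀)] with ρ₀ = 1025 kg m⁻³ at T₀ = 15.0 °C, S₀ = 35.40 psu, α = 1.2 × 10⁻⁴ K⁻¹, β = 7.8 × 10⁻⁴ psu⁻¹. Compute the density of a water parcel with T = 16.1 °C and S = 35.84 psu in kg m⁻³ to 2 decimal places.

1025.22 kg m⁻³

T − T₀ = +1.1 K, S − S₀ = +0.44 psu.
Bracket = 1 − α·(+1.1) + β·(+0.44) = 1 + (2.112 × 10⁻⁴) = 1.0002112.
ρ = 1025 × 1.0002112 = 1025.22 kg m⁻³.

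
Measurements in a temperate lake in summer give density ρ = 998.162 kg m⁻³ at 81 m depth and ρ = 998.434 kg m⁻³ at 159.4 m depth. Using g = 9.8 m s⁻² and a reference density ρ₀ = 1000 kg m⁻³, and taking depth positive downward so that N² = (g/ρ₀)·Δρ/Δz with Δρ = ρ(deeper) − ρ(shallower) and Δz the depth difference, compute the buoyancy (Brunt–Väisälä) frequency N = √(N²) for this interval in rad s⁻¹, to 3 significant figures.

Δρ = 998.434 − 998.162 = 0.272 kg m⁻³ over Δz = 159.4 − 81 = 78.4 m.
N² = (9.8/1000) × (0.272/78.4) = 3.4000 × 10⁻⁵ s⁻².
N = √(3.4000 × 10⁻⁵) = 5.8310 × 10⁻³ rad s⁻¹ ≈ 5.83 × 10⁻³ rad s⁻¹.

5.83 × 10⁻³ rad s⁻¹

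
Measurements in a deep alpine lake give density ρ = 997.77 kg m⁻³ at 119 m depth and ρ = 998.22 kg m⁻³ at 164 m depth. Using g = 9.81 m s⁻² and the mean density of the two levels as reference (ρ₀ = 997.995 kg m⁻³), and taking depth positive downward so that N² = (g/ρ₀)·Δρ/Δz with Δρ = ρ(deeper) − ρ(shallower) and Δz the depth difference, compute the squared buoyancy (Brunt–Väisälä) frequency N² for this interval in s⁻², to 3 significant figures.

Δρ = 998.22 − 997.77 = 0.45 kg m⁻³ over Δz = 164 − 119 = 45 m.
N² = (9.81/997.995) × (0.45/45) = 9.8297 × 10⁻⁵ s⁻² ≈ 9.83 × 10⁻⁵ s⁻².

9.83 × 10⁻⁵ s⁻²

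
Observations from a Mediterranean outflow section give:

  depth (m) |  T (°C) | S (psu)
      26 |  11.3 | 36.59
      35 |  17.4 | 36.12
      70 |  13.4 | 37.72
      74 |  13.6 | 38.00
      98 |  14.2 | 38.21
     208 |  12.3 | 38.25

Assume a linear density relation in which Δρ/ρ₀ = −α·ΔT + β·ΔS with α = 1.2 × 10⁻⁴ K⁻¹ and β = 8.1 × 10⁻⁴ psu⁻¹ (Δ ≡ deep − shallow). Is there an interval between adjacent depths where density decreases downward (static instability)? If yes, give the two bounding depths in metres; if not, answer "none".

Evaluate Δρ/ρ₀ = −αΔT + βΔS across each adjacent pair:
  26–35 m: −αΔT+βΔS = −(1.2 × 10⁻⁴)(+6.1)+(8.1 × 10⁻⁴)(-0.47) = -1.1 × 10⁻³ → UNSTABLE
  35–70 m: −αΔT+βΔS = −(1.2 × 10⁻⁴)(-4.0)+(8.1 × 10⁻⁴)(+1.60) = 1.8 × 10⁻³ → stable
  70–74 m: −αΔT+βΔS = −(1.2 × 10⁻⁴)(+0.2)+(8.1 × 10⁻⁴)(+0.28) = 2.0 × 10⁻⁴ → stable
  74–98 m: −αΔT+βΔS = −(1.2 × 10⁻⁴)(+0.6)+(8.1 × 10⁻⁴)(+0.21) = 9.8 × 10⁻⁵ → stable
  98–208 m: −αΔT+βΔS = −(1.2 × 10⁻⁴)(-1.9)+(8.1 × 10⁻⁴)(+0.04) = 2.6 × 10⁻⁴ → stable
The 26–35 m interval has Δρ < 0: lighter water underlies denser water.

26–35 m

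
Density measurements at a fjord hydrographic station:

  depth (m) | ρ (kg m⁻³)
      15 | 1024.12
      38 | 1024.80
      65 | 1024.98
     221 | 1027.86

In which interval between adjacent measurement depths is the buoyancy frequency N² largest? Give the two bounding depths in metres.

15–38 m

Compute the density gradient over each adjacent pair:
  15–38 m: Δρ/Δz = 0.68/23 = 0.030 kg m⁻⁴
  38–65 m: Δρ/Δz = 0.18/27 = 6.7 × 10⁻³ kg m⁻⁴
  65–221 m: Δρ/Δz = 2.88/156 = 0.018 kg m⁻⁴
The largest gradient is in the 15–38 m interval — the pycnocline.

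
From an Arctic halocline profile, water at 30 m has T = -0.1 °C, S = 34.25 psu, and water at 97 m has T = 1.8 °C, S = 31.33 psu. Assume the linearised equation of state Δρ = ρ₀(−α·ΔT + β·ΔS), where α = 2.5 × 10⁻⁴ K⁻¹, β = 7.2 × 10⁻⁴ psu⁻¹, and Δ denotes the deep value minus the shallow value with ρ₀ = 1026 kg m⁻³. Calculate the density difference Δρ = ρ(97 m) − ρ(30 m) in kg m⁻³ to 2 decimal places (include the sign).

ΔT = +1.9 K, ΔS = -2.92 psu (deep − shallow).
Δρ/ρ₀ = −(2.5 × 10⁻⁴)(+1.9) + (7.2 × 10⁻⁴)(-2.92) = -2.5774 × 10⁻³.
Δρ = 1026 × (-2.5774 × 10⁻³) = -2.64 kg m⁻³.
Negative Δρ: lighter below, statically unstable.

-2.64 kg m⁻³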